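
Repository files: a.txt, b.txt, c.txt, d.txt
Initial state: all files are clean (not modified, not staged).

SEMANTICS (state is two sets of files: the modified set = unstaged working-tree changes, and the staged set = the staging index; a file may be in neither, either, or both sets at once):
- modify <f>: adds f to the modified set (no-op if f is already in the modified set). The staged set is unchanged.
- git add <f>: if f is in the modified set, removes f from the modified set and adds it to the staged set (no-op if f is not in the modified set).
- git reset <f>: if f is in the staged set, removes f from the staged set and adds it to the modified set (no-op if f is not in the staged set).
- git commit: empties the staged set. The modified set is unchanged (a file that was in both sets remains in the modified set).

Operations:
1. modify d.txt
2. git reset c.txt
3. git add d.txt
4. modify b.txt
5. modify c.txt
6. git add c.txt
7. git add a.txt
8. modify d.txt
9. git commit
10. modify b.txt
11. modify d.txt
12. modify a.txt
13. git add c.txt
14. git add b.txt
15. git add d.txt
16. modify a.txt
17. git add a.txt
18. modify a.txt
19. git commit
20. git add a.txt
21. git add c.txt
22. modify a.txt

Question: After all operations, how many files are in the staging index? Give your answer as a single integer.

Answer: 1

Derivation:
After op 1 (modify d.txt): modified={d.txt} staged={none}
After op 2 (git reset c.txt): modified={d.txt} staged={none}
After op 3 (git add d.txt): modified={none} staged={d.txt}
After op 4 (modify b.txt): modified={b.txt} staged={d.txt}
After op 5 (modify c.txt): modified={b.txt, c.txt} staged={d.txt}
After op 6 (git add c.txt): modified={b.txt} staged={c.txt, d.txt}
After op 7 (git add a.txt): modified={b.txt} staged={c.txt, d.txt}
After op 8 (modify d.txt): modified={b.txt, d.txt} staged={c.txt, d.txt}
After op 9 (git commit): modified={b.txt, d.txt} staged={none}
After op 10 (modify b.txt): modified={b.txt, d.txt} staged={none}
After op 11 (modify d.txt): modified={b.txt, d.txt} staged={none}
After op 12 (modify a.txt): modified={a.txt, b.txt, d.txt} staged={none}
After op 13 (git add c.txt): modified={a.txt, b.txt, d.txt} staged={none}
After op 14 (git add b.txt): modified={a.txt, d.txt} staged={b.txt}
After op 15 (git add d.txt): modified={a.txt} staged={b.txt, d.txt}
After op 16 (modify a.txt): modified={a.txt} staged={b.txt, d.txt}
After op 17 (git add a.txt): modified={none} staged={a.txt, b.txt, d.txt}
After op 18 (modify a.txt): modified={a.txt} staged={a.txt, b.txt, d.txt}
After op 19 (git commit): modified={a.txt} staged={none}
After op 20 (git add a.txt): modified={none} staged={a.txt}
After op 21 (git add c.txt): modified={none} staged={a.txt}
After op 22 (modify a.txt): modified={a.txt} staged={a.txt}
Final staged set: {a.txt} -> count=1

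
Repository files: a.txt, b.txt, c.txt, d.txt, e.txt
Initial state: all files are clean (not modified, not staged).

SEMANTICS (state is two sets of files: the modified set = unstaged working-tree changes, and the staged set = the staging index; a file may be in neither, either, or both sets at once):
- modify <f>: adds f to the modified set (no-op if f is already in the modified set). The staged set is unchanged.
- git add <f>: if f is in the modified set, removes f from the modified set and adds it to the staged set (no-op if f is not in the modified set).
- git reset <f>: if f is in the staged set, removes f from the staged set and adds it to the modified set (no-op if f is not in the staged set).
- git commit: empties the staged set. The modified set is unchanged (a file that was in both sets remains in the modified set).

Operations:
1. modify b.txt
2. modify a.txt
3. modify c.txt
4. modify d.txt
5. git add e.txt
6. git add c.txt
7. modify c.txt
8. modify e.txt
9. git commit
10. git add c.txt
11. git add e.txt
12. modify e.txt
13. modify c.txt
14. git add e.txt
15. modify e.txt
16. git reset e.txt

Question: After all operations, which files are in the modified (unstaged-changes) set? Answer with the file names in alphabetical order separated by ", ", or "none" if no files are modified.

Answer: a.txt, b.txt, c.txt, d.txt, e.txt

Derivation:
After op 1 (modify b.txt): modified={b.txt} staged={none}
After op 2 (modify a.txt): modified={a.txt, b.txt} staged={none}
After op 3 (modify c.txt): modified={a.txt, b.txt, c.txt} staged={none}
After op 4 (modify d.txt): modified={a.txt, b.txt, c.txt, d.txt} staged={none}
After op 5 (git add e.txt): modified={a.txt, b.txt, c.txt, d.txt} staged={none}
After op 6 (git add c.txt): modified={a.txt, b.txt, d.txt} staged={c.txt}
After op 7 (modify c.txt): modified={a.txt, b.txt, c.txt, d.txt} staged={c.txt}
After op 8 (modify e.txt): modified={a.txt, b.txt, c.txt, d.txt, e.txt} staged={c.txt}
After op 9 (git commit): modified={a.txt, b.txt, c.txt, d.txt, e.txt} staged={none}
After op 10 (git add c.txt): modified={a.txt, b.txt, d.txt, e.txt} staged={c.txt}
After op 11 (git add e.txt): modified={a.txt, b.txt, d.txt} staged={c.txt, e.txt}
After op 12 (modify e.txt): modified={a.txt, b.txt, d.txt, e.txt} staged={c.txt, e.txt}
After op 13 (modify c.txt): modified={a.txt, b.txt, c.txt, d.txt, e.txt} staged={c.txt, e.txt}
After op 14 (git add e.txt): modified={a.txt, b.txt, c.txt, d.txt} staged={c.txt, e.txt}
After op 15 (modify e.txt): modified={a.txt, b.txt, c.txt, d.txt, e.txt} staged={c.txt, e.txt}
After op 16 (git reset e.txt): modified={a.txt, b.txt, c.txt, d.txt, e.txt} staged={c.txt}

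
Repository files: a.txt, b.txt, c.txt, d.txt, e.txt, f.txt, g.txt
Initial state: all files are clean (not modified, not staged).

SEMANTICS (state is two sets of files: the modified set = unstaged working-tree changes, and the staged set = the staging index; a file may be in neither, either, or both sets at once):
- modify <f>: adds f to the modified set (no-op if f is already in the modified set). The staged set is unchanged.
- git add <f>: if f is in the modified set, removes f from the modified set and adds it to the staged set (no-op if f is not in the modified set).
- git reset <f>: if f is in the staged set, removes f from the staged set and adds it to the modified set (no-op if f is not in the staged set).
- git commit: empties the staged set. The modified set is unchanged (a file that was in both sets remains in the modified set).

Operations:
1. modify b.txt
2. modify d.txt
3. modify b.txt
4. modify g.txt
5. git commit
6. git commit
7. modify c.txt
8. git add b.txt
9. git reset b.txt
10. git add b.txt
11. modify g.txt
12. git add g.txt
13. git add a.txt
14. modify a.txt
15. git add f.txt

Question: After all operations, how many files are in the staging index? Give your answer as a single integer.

After op 1 (modify b.txt): modified={b.txt} staged={none}
After op 2 (modify d.txt): modified={b.txt, d.txt} staged={none}
After op 3 (modify b.txt): modified={b.txt, d.txt} staged={none}
After op 4 (modify g.txt): modified={b.txt, d.txt, g.txt} staged={none}
After op 5 (git commit): modified={b.txt, d.txt, g.txt} staged={none}
After op 6 (git commit): modified={b.txt, d.txt, g.txt} staged={none}
After op 7 (modify c.txt): modified={b.txt, c.txt, d.txt, g.txt} staged={none}
After op 8 (git add b.txt): modified={c.txt, d.txt, g.txt} staged={b.txt}
After op 9 (git reset b.txt): modified={b.txt, c.txt, d.txt, g.txt} staged={none}
After op 10 (git add b.txt): modified={c.txt, d.txt, g.txt} staged={b.txt}
After op 11 (modify g.txt): modified={c.txt, d.txt, g.txt} staged={b.txt}
After op 12 (git add g.txt): modified={c.txt, d.txt} staged={b.txt, g.txt}
After op 13 (git add a.txt): modified={c.txt, d.txt} staged={b.txt, g.txt}
After op 14 (modify a.txt): modified={a.txt, c.txt, d.txt} staged={b.txt, g.txt}
After op 15 (git add f.txt): modified={a.txt, c.txt, d.txt} staged={b.txt, g.txt}
Final staged set: {b.txt, g.txt} -> count=2

Answer: 2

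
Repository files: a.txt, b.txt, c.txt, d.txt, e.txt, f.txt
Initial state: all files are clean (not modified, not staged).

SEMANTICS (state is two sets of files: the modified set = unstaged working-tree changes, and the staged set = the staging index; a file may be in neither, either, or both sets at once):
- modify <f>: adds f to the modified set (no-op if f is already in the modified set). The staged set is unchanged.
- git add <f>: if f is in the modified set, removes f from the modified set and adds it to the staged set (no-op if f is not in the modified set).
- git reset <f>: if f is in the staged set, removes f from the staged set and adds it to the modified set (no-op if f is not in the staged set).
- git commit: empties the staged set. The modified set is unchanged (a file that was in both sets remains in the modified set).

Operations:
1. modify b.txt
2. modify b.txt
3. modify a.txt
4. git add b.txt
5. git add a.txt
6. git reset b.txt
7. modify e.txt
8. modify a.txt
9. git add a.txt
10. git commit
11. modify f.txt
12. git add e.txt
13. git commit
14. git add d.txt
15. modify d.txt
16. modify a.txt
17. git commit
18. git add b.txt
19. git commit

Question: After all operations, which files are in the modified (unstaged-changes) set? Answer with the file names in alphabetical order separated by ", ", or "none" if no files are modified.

After op 1 (modify b.txt): modified={b.txt} staged={none}
After op 2 (modify b.txt): modified={b.txt} staged={none}
After op 3 (modify a.txt): modified={a.txt, b.txt} staged={none}
After op 4 (git add b.txt): modified={a.txt} staged={b.txt}
After op 5 (git add a.txt): modified={none} staged={a.txt, b.txt}
After op 6 (git reset b.txt): modified={b.txt} staged={a.txt}
After op 7 (modify e.txt): modified={b.txt, e.txt} staged={a.txt}
After op 8 (modify a.txt): modified={a.txt, b.txt, e.txt} staged={a.txt}
After op 9 (git add a.txt): modified={b.txt, e.txt} staged={a.txt}
After op 10 (git commit): modified={b.txt, e.txt} staged={none}
After op 11 (modify f.txt): modified={b.txt, e.txt, f.txt} staged={none}
After op 12 (git add e.txt): modified={b.txt, f.txt} staged={e.txt}
After op 13 (git commit): modified={b.txt, f.txt} staged={none}
After op 14 (git add d.txt): modified={b.txt, f.txt} staged={none}
After op 15 (modify d.txt): modified={b.txt, d.txt, f.txt} staged={none}
After op 16 (modify a.txt): modified={a.txt, b.txt, d.txt, f.txt} staged={none}
After op 17 (git commit): modified={a.txt, b.txt, d.txt, f.txt} staged={none}
After op 18 (git add b.txt): modified={a.txt, d.txt, f.txt} staged={b.txt}
After op 19 (git commit): modified={a.txt, d.txt, f.txt} staged={none}

Answer: a.txt, d.txt, f.txt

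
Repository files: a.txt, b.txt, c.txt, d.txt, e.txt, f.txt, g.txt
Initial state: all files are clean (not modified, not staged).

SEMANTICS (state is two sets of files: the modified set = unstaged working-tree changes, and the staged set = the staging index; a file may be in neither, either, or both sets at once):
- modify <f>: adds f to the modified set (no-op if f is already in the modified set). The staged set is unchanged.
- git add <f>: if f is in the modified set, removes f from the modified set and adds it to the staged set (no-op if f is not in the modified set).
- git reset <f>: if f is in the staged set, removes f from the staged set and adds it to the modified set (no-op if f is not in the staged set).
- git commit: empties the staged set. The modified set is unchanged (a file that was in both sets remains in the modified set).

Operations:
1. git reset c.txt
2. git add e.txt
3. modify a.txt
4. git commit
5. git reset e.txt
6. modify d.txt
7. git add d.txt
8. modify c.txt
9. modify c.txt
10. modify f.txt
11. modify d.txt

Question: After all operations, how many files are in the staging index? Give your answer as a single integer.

After op 1 (git reset c.txt): modified={none} staged={none}
After op 2 (git add e.txt): modified={none} staged={none}
After op 3 (modify a.txt): modified={a.txt} staged={none}
After op 4 (git commit): modified={a.txt} staged={none}
After op 5 (git reset e.txt): modified={a.txt} staged={none}
After op 6 (modify d.txt): modified={a.txt, d.txt} staged={none}
After op 7 (git add d.txt): modified={a.txt} staged={d.txt}
After op 8 (modify c.txt): modified={a.txt, c.txt} staged={d.txt}
After op 9 (modify c.txt): modified={a.txt, c.txt} staged={d.txt}
After op 10 (modify f.txt): modified={a.txt, c.txt, f.txt} staged={d.txt}
After op 11 (modify d.txt): modified={a.txt, c.txt, d.txt, f.txt} staged={d.txt}
Final staged set: {d.txt} -> count=1

Answer: 1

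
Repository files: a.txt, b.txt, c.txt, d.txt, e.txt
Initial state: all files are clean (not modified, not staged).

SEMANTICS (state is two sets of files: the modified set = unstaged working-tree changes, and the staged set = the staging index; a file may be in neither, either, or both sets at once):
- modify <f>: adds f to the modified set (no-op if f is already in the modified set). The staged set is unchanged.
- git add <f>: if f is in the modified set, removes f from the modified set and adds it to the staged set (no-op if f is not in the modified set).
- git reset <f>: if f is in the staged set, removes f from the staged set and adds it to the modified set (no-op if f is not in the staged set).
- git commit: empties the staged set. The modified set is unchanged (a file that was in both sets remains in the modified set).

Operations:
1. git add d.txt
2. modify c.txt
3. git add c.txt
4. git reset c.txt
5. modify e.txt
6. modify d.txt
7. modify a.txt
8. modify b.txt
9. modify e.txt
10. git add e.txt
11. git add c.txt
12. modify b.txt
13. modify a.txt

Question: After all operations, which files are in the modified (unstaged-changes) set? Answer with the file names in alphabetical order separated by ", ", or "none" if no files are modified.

Answer: a.txt, b.txt, d.txt

Derivation:
After op 1 (git add d.txt): modified={none} staged={none}
After op 2 (modify c.txt): modified={c.txt} staged={none}
After op 3 (git add c.txt): modified={none} staged={c.txt}
After op 4 (git reset c.txt): modified={c.txt} staged={none}
After op 5 (modify e.txt): modified={c.txt, e.txt} staged={none}
After op 6 (modify d.txt): modified={c.txt, d.txt, e.txt} staged={none}
After op 7 (modify a.txt): modified={a.txt, c.txt, d.txt, e.txt} staged={none}
After op 8 (modify b.txt): modified={a.txt, b.txt, c.txt, d.txt, e.txt} staged={none}
After op 9 (modify e.txt): modified={a.txt, b.txt, c.txt, d.txt, e.txt} staged={none}
After op 10 (git add e.txt): modified={a.txt, b.txt, c.txt, d.txt} staged={e.txt}
After op 11 (git add c.txt): modified={a.txt, b.txt, d.txt} staged={c.txt, e.txt}
After op 12 (modify b.txt): modified={a.txt, b.txt, d.txt} staged={c.txt, e.txt}
After op 13 (modify a.txt): modified={a.txt, b.txt, d.txt} staged={c.txt, e.txt}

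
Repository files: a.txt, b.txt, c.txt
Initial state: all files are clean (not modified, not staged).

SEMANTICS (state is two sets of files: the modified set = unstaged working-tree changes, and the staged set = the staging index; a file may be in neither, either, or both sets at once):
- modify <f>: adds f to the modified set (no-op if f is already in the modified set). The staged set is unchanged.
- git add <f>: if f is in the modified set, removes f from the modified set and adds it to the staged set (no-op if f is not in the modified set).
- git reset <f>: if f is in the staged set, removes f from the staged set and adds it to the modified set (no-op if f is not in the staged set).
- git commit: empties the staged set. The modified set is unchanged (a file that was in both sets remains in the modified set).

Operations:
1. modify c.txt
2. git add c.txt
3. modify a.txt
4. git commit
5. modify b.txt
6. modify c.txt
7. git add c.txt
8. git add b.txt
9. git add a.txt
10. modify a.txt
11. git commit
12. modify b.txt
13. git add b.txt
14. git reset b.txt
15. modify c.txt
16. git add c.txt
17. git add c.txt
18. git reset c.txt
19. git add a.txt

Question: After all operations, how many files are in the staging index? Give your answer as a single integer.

After op 1 (modify c.txt): modified={c.txt} staged={none}
After op 2 (git add c.txt): modified={none} staged={c.txt}
After op 3 (modify a.txt): modified={a.txt} staged={c.txt}
After op 4 (git commit): modified={a.txt} staged={none}
After op 5 (modify b.txt): modified={a.txt, b.txt} staged={none}
After op 6 (modify c.txt): modified={a.txt, b.txt, c.txt} staged={none}
After op 7 (git add c.txt): modified={a.txt, b.txt} staged={c.txt}
After op 8 (git add b.txt): modified={a.txt} staged={b.txt, c.txt}
After op 9 (git add a.txt): modified={none} staged={a.txt, b.txt, c.txt}
After op 10 (modify a.txt): modified={a.txt} staged={a.txt, b.txt, c.txt}
After op 11 (git commit): modified={a.txt} staged={none}
After op 12 (modify b.txt): modified={a.txt, b.txt} staged={none}
After op 13 (git add b.txt): modified={a.txt} staged={b.txt}
After op 14 (git reset b.txt): modified={a.txt, b.txt} staged={none}
After op 15 (modify c.txt): modified={a.txt, b.txt, c.txt} staged={none}
After op 16 (git add c.txt): modified={a.txt, b.txt} staged={c.txt}
After op 17 (git add c.txt): modified={a.txt, b.txt} staged={c.txt}
After op 18 (git reset c.txt): modified={a.txt, b.txt, c.txt} staged={none}
After op 19 (git add a.txt): modified={b.txt, c.txt} staged={a.txt}
Final staged set: {a.txt} -> count=1

Answer: 1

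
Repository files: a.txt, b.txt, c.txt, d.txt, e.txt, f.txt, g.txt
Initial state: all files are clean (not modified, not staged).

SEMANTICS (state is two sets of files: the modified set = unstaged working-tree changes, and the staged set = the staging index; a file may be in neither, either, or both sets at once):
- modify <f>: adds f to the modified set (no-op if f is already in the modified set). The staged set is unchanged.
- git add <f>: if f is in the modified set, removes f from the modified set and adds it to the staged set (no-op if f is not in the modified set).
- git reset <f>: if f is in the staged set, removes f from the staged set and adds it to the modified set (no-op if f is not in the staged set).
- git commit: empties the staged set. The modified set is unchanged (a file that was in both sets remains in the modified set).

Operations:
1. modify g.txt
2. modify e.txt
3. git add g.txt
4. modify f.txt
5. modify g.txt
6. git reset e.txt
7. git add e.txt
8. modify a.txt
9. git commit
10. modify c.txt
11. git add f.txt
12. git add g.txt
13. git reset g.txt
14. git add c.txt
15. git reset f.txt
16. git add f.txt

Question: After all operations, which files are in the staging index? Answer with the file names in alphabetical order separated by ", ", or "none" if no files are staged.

After op 1 (modify g.txt): modified={g.txt} staged={none}
After op 2 (modify e.txt): modified={e.txt, g.txt} staged={none}
After op 3 (git add g.txt): modified={e.txt} staged={g.txt}
After op 4 (modify f.txt): modified={e.txt, f.txt} staged={g.txt}
After op 5 (modify g.txt): modified={e.txt, f.txt, g.txt} staged={g.txt}
After op 6 (git reset e.txt): modified={e.txt, f.txt, g.txt} staged={g.txt}
After op 7 (git add e.txt): modified={f.txt, g.txt} staged={e.txt, g.txt}
After op 8 (modify a.txt): modified={a.txt, f.txt, g.txt} staged={e.txt, g.txt}
After op 9 (git commit): modified={a.txt, f.txt, g.txt} staged={none}
After op 10 (modify c.txt): modified={a.txt, c.txt, f.txt, g.txt} staged={none}
After op 11 (git add f.txt): modified={a.txt, c.txt, g.txt} staged={f.txt}
After op 12 (git add g.txt): modified={a.txt, c.txt} staged={f.txt, g.txt}
After op 13 (git reset g.txt): modified={a.txt, c.txt, g.txt} staged={f.txt}
After op 14 (git add c.txt): modified={a.txt, g.txt} staged={c.txt, f.txt}
After op 15 (git reset f.txt): modified={a.txt, f.txt, g.txt} staged={c.txt}
After op 16 (git add f.txt): modified={a.txt, g.txt} staged={c.txt, f.txt}

Answer: c.txt, f.txt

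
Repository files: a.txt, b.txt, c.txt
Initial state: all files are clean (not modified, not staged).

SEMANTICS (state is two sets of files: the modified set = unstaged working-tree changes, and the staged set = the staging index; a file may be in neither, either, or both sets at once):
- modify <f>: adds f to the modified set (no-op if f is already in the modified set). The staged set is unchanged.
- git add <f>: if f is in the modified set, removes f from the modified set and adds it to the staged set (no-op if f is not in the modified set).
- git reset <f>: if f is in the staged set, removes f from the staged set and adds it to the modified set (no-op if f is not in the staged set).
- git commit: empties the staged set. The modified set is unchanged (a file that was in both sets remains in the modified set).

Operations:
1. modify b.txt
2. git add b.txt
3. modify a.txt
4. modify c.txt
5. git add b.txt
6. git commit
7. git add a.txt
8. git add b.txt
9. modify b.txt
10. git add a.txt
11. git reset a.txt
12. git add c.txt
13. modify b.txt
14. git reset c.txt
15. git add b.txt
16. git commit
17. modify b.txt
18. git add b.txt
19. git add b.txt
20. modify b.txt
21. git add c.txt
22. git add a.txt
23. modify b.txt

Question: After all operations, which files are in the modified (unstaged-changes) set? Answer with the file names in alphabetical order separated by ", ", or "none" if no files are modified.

Answer: b.txt

Derivation:
After op 1 (modify b.txt): modified={b.txt} staged={none}
After op 2 (git add b.txt): modified={none} staged={b.txt}
After op 3 (modify a.txt): modified={a.txt} staged={b.txt}
After op 4 (modify c.txt): modified={a.txt, c.txt} staged={b.txt}
After op 5 (git add b.txt): modified={a.txt, c.txt} staged={b.txt}
After op 6 (git commit): modified={a.txt, c.txt} staged={none}
After op 7 (git add a.txt): modified={c.txt} staged={a.txt}
After op 8 (git add b.txt): modified={c.txt} staged={a.txt}
After op 9 (modify b.txt): modified={b.txt, c.txt} staged={a.txt}
After op 10 (git add a.txt): modified={b.txt, c.txt} staged={a.txt}
After op 11 (git reset a.txt): modified={a.txt, b.txt, c.txt} staged={none}
After op 12 (git add c.txt): modified={a.txt, b.txt} staged={c.txt}
After op 13 (modify b.txt): modified={a.txt, b.txt} staged={c.txt}
After op 14 (git reset c.txt): modified={a.txt, b.txt, c.txt} staged={none}
After op 15 (git add b.txt): modified={a.txt, c.txt} staged={b.txt}
After op 16 (git commit): modified={a.txt, c.txt} staged={none}
After op 17 (modify b.txt): modified={a.txt, b.txt, c.txt} staged={none}
After op 18 (git add b.txt): modified={a.txt, c.txt} staged={b.txt}
After op 19 (git add b.txt): modified={a.txt, c.txt} staged={b.txt}
After op 20 (modify b.txt): modified={a.txt, b.txt, c.txt} staged={b.txt}
After op 21 (git add c.txt): modified={a.txt, b.txt} staged={b.txt, c.txt}
After op 22 (git add a.txt): modified={b.txt} staged={a.txt, b.txt, c.txt}
After op 23 (modify b.txt): modified={b.txt} staged={a.txt, b.txt, c.txt}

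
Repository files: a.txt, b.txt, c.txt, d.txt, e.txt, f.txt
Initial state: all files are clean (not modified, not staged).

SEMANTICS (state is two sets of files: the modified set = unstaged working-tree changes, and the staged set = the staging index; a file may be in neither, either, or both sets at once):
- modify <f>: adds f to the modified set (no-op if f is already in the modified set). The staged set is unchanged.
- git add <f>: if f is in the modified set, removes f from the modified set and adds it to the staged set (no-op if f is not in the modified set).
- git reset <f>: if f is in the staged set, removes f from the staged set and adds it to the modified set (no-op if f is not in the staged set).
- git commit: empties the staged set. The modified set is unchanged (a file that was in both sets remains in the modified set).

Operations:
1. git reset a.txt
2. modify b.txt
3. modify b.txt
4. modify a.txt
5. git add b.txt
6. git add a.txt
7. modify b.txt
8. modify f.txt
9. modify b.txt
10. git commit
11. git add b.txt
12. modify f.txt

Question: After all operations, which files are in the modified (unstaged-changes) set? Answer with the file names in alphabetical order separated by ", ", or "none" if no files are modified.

After op 1 (git reset a.txt): modified={none} staged={none}
After op 2 (modify b.txt): modified={b.txt} staged={none}
After op 3 (modify b.txt): modified={b.txt} staged={none}
After op 4 (modify a.txt): modified={a.txt, b.txt} staged={none}
After op 5 (git add b.txt): modified={a.txt} staged={b.txt}
After op 6 (git add a.txt): modified={none} staged={a.txt, b.txt}
After op 7 (modify b.txt): modified={b.txt} staged={a.txt, b.txt}
After op 8 (modify f.txt): modified={b.txt, f.txt} staged={a.txt, b.txt}
After op 9 (modify b.txt): modified={b.txt, f.txt} staged={a.txt, b.txt}
After op 10 (git commit): modified={b.txt, f.txt} staged={none}
After op 11 (git add b.txt): modified={f.txt} staged={b.txt}
After op 12 (modify f.txt): modified={f.txt} staged={b.txt}

Answer: f.txt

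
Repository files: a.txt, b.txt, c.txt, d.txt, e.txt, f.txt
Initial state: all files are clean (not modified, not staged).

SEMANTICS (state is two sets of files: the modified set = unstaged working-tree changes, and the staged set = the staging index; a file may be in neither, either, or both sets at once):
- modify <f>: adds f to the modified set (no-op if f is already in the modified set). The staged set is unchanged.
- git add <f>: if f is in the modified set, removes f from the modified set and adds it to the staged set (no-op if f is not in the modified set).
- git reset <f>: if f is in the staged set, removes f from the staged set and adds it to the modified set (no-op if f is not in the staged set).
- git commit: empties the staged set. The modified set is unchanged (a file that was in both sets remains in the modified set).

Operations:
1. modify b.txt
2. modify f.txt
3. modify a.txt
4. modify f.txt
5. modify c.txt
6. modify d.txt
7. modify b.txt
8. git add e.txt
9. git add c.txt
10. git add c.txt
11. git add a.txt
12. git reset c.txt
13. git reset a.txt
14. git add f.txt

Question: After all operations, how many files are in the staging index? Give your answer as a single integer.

After op 1 (modify b.txt): modified={b.txt} staged={none}
After op 2 (modify f.txt): modified={b.txt, f.txt} staged={none}
After op 3 (modify a.txt): modified={a.txt, b.txt, f.txt} staged={none}
After op 4 (modify f.txt): modified={a.txt, b.txt, f.txt} staged={none}
After op 5 (modify c.txt): modified={a.txt, b.txt, c.txt, f.txt} staged={none}
After op 6 (modify d.txt): modified={a.txt, b.txt, c.txt, d.txt, f.txt} staged={none}
After op 7 (modify b.txt): modified={a.txt, b.txt, c.txt, d.txt, f.txt} staged={none}
After op 8 (git add e.txt): modified={a.txt, b.txt, c.txt, d.txt, f.txt} staged={none}
After op 9 (git add c.txt): modified={a.txt, b.txt, d.txt, f.txt} staged={c.txt}
After op 10 (git add c.txt): modified={a.txt, b.txt, d.txt, f.txt} staged={c.txt}
After op 11 (git add a.txt): modified={b.txt, d.txt, f.txt} staged={a.txt, c.txt}
After op 12 (git reset c.txt): modified={b.txt, c.txt, d.txt, f.txt} staged={a.txt}
After op 13 (git reset a.txt): modified={a.txt, b.txt, c.txt, d.txt, f.txt} staged={none}
After op 14 (git add f.txt): modified={a.txt, b.txt, c.txt, d.txt} staged={f.txt}
Final staged set: {f.txt} -> count=1

Answer: 1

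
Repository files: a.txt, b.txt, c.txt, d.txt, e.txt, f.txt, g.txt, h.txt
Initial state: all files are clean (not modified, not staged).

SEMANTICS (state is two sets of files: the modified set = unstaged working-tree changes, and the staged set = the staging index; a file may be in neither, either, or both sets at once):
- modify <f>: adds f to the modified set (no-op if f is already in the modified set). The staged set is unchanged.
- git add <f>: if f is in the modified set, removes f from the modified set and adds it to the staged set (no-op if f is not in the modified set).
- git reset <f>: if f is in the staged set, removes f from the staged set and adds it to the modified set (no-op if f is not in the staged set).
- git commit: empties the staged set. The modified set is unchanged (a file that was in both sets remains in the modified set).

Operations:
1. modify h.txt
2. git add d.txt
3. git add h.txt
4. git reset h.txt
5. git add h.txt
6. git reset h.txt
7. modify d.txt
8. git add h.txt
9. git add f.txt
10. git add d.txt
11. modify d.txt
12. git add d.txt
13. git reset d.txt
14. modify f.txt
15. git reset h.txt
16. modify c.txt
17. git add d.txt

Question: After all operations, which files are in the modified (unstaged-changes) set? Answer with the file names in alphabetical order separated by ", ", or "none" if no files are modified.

After op 1 (modify h.txt): modified={h.txt} staged={none}
After op 2 (git add d.txt): modified={h.txt} staged={none}
After op 3 (git add h.txt): modified={none} staged={h.txt}
After op 4 (git reset h.txt): modified={h.txt} staged={none}
After op 5 (git add h.txt): modified={none} staged={h.txt}
After op 6 (git reset h.txt): modified={h.txt} staged={none}
After op 7 (modify d.txt): modified={d.txt, h.txt} staged={none}
After op 8 (git add h.txt): modified={d.txt} staged={h.txt}
After op 9 (git add f.txt): modified={d.txt} staged={h.txt}
After op 10 (git add d.txt): modified={none} staged={d.txt, h.txt}
After op 11 (modify d.txt): modified={d.txt} staged={d.txt, h.txt}
After op 12 (git add d.txt): modified={none} staged={d.txt, h.txt}
After op 13 (git reset d.txt): modified={d.txt} staged={h.txt}
After op 14 (modify f.txt): modified={d.txt, f.txt} staged={h.txt}
After op 15 (git reset h.txt): modified={d.txt, f.txt, h.txt} staged={none}
After op 16 (modify c.txt): modified={c.txt, d.txt, f.txt, h.txt} staged={none}
After op 17 (git add d.txt): modified={c.txt, f.txt, h.txt} staged={d.txt}

Answer: c.txt, f.txt, h.txt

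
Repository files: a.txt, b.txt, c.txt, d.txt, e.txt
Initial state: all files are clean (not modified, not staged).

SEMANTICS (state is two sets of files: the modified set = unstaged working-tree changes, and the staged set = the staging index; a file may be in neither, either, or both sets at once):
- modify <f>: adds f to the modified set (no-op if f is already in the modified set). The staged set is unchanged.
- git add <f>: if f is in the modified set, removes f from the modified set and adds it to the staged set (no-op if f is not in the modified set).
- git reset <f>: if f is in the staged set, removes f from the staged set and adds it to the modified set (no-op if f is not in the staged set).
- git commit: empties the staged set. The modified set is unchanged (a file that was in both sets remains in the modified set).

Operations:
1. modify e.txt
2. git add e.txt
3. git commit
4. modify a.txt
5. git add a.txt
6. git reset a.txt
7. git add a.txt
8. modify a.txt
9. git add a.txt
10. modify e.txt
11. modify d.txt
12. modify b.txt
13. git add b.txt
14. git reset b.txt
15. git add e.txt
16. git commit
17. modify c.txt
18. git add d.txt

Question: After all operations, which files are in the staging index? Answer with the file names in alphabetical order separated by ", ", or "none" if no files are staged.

Answer: d.txt

Derivation:
After op 1 (modify e.txt): modified={e.txt} staged={none}
After op 2 (git add e.txt): modified={none} staged={e.txt}
After op 3 (git commit): modified={none} staged={none}
After op 4 (modify a.txt): modified={a.txt} staged={none}
After op 5 (git add a.txt): modified={none} staged={a.txt}
After op 6 (git reset a.txt): modified={a.txt} staged={none}
After op 7 (git add a.txt): modified={none} staged={a.txt}
After op 8 (modify a.txt): modified={a.txt} staged={a.txt}
After op 9 (git add a.txt): modified={none} staged={a.txt}
After op 10 (modify e.txt): modified={e.txt} staged={a.txt}
After op 11 (modify d.txt): modified={d.txt, e.txt} staged={a.txt}
After op 12 (modify b.txt): modified={b.txt, d.txt, e.txt} staged={a.txt}
After op 13 (git add b.txt): modified={d.txt, e.txt} staged={a.txt, b.txt}
After op 14 (git reset b.txt): modified={b.txt, d.txt, e.txt} staged={a.txt}
After op 15 (git add e.txt): modified={b.txt, d.txt} staged={a.txt, e.txt}
After op 16 (git commit): modified={b.txt, d.txt} staged={none}
After op 17 (modify c.txt): modified={b.txt, c.txt, d.txt} staged={none}
After op 18 (git add d.txt): modified={b.txt, c.txt} staged={d.txt}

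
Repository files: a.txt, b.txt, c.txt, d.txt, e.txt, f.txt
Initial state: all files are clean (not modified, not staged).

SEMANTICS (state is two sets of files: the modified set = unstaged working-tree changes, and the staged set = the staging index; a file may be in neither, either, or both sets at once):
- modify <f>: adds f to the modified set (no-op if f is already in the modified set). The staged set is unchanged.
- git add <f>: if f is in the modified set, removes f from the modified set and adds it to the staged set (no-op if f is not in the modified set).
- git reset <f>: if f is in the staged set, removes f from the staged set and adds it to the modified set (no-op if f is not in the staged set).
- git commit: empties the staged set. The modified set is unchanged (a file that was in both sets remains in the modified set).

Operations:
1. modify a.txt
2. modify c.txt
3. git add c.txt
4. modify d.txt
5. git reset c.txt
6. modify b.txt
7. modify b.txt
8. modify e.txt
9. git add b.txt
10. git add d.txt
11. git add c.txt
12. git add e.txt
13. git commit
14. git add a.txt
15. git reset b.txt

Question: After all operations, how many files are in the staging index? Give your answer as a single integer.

Answer: 1

Derivation:
After op 1 (modify a.txt): modified={a.txt} staged={none}
After op 2 (modify c.txt): modified={a.txt, c.txt} staged={none}
After op 3 (git add c.txt): modified={a.txt} staged={c.txt}
After op 4 (modify d.txt): modified={a.txt, d.txt} staged={c.txt}
After op 5 (git reset c.txt): modified={a.txt, c.txt, d.txt} staged={none}
After op 6 (modify b.txt): modified={a.txt, b.txt, c.txt, d.txt} staged={none}
After op 7 (modify b.txt): modified={a.txt, b.txt, c.txt, d.txt} staged={none}
After op 8 (modify e.txt): modified={a.txt, b.txt, c.txt, d.txt, e.txt} staged={none}
After op 9 (git add b.txt): modified={a.txt, c.txt, d.txt, e.txt} staged={b.txt}
After op 10 (git add d.txt): modified={a.txt, c.txt, e.txt} staged={b.txt, d.txt}
After op 11 (git add c.txt): modified={a.txt, e.txt} staged={b.txt, c.txt, d.txt}
After op 12 (git add e.txt): modified={a.txt} staged={b.txt, c.txt, d.txt, e.txt}
After op 13 (git commit): modified={a.txt} staged={none}
After op 14 (git add a.txt): modified={none} staged={a.txt}
After op 15 (git reset b.txt): modified={none} staged={a.txt}
Final staged set: {a.txt} -> count=1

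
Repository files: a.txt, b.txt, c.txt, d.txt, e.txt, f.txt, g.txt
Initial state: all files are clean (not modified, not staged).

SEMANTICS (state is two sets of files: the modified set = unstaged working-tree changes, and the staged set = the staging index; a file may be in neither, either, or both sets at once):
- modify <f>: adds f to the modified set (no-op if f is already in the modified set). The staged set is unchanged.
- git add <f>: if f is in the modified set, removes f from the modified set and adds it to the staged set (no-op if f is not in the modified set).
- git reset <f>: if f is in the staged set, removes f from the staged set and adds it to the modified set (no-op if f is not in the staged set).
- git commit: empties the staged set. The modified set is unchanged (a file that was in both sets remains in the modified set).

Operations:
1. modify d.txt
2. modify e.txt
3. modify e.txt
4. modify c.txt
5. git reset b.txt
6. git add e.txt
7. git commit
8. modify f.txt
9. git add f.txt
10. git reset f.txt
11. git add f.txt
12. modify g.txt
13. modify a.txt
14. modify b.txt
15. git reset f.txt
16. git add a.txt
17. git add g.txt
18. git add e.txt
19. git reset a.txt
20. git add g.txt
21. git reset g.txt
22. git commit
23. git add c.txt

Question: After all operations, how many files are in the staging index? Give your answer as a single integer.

Answer: 1

Derivation:
After op 1 (modify d.txt): modified={d.txt} staged={none}
After op 2 (modify e.txt): modified={d.txt, e.txt} staged={none}
After op 3 (modify e.txt): modified={d.txt, e.txt} staged={none}
After op 4 (modify c.txt): modified={c.txt, d.txt, e.txt} staged={none}
After op 5 (git reset b.txt): modified={c.txt, d.txt, e.txt} staged={none}
After op 6 (git add e.txt): modified={c.txt, d.txt} staged={e.txt}
After op 7 (git commit): modified={c.txt, d.txt} staged={none}
After op 8 (modify f.txt): modified={c.txt, d.txt, f.txt} staged={none}
After op 9 (git add f.txt): modified={c.txt, d.txt} staged={f.txt}
After op 10 (git reset f.txt): modified={c.txt, d.txt, f.txt} staged={none}
After op 11 (git add f.txt): modified={c.txt, d.txt} staged={f.txt}
After op 12 (modify g.txt): modified={c.txt, d.txt, g.txt} staged={f.txt}
After op 13 (modify a.txt): modified={a.txt, c.txt, d.txt, g.txt} staged={f.txt}
After op 14 (modify b.txt): modified={a.txt, b.txt, c.txt, d.txt, g.txt} staged={f.txt}
After op 15 (git reset f.txt): modified={a.txt, b.txt, c.txt, d.txt, f.txt, g.txt} staged={none}
After op 16 (git add a.txt): modified={b.txt, c.txt, d.txt, f.txt, g.txt} staged={a.txt}
After op 17 (git add g.txt): modified={b.txt, c.txt, d.txt, f.txt} staged={a.txt, g.txt}
After op 18 (git add e.txt): modified={b.txt, c.txt, d.txt, f.txt} staged={a.txt, g.txt}
After op 19 (git reset a.txt): modified={a.txt, b.txt, c.txt, d.txt, f.txt} staged={g.txt}
After op 20 (git add g.txt): modified={a.txt, b.txt, c.txt, d.txt, f.txt} staged={g.txt}
After op 21 (git reset g.txt): modified={a.txt, b.txt, c.txt, d.txt, f.txt, g.txt} staged={none}
After op 22 (git commit): modified={a.txt, b.txt, c.txt, d.txt, f.txt, g.txt} staged={none}
After op 23 (git add c.txt): modified={a.txt, b.txt, d.txt, f.txt, g.txt} staged={c.txt}
Final staged set: {c.txt} -> count=1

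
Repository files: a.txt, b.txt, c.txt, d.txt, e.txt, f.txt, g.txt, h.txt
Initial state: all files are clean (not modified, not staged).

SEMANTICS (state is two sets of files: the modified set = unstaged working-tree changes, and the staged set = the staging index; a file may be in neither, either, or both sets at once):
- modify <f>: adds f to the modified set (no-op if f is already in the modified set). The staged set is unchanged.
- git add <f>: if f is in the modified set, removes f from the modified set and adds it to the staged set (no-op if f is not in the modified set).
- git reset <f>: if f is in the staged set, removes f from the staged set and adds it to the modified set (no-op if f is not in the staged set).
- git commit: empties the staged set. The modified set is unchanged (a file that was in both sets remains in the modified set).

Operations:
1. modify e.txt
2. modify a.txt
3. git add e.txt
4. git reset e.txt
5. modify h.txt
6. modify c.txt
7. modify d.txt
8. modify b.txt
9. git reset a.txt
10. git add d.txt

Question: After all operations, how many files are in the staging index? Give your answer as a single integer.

Answer: 1

Derivation:
After op 1 (modify e.txt): modified={e.txt} staged={none}
After op 2 (modify a.txt): modified={a.txt, e.txt} staged={none}
After op 3 (git add e.txt): modified={a.txt} staged={e.txt}
After op 4 (git reset e.txt): modified={a.txt, e.txt} staged={none}
After op 5 (modify h.txt): modified={a.txt, e.txt, h.txt} staged={none}
After op 6 (modify c.txt): modified={a.txt, c.txt, e.txt, h.txt} staged={none}
After op 7 (modify d.txt): modified={a.txt, c.txt, d.txt, e.txt, h.txt} staged={none}
After op 8 (modify b.txt): modified={a.txt, b.txt, c.txt, d.txt, e.txt, h.txt} staged={none}
After op 9 (git reset a.txt): modified={a.txt, b.txt, c.txt, d.txt, e.txt, h.txt} staged={none}
After op 10 (git add d.txt): modified={a.txt, b.txt, c.txt, e.txt, h.txt} staged={d.txt}
Final staged set: {d.txt} -> count=1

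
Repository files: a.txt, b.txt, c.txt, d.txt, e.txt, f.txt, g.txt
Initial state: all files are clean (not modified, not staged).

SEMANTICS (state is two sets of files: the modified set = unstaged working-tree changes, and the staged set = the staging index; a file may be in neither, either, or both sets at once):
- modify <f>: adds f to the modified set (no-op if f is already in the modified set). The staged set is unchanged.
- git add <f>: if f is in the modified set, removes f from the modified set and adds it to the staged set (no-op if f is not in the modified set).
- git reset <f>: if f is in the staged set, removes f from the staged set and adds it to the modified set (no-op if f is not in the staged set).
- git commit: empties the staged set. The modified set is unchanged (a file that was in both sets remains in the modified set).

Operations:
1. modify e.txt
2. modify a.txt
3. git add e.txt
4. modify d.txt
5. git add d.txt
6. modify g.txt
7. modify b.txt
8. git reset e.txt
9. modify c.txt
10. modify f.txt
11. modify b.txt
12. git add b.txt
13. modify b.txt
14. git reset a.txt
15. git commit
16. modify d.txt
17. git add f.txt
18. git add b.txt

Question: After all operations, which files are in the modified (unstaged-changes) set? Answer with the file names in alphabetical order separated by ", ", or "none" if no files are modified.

Answer: a.txt, c.txt, d.txt, e.txt, g.txt

Derivation:
After op 1 (modify e.txt): modified={e.txt} staged={none}
After op 2 (modify a.txt): modified={a.txt, e.txt} staged={none}
After op 3 (git add e.txt): modified={a.txt} staged={e.txt}
After op 4 (modify d.txt): modified={a.txt, d.txt} staged={e.txt}
After op 5 (git add d.txt): modified={a.txt} staged={d.txt, e.txt}
After op 6 (modify g.txt): modified={a.txt, g.txt} staged={d.txt, e.txt}
After op 7 (modify b.txt): modified={a.txt, b.txt, g.txt} staged={d.txt, e.txt}
After op 8 (git reset e.txt): modified={a.txt, b.txt, e.txt, g.txt} staged={d.txt}
After op 9 (modify c.txt): modified={a.txt, b.txt, c.txt, e.txt, g.txt} staged={d.txt}
After op 10 (modify f.txt): modified={a.txt, b.txt, c.txt, e.txt, f.txt, g.txt} staged={d.txt}
After op 11 (modify b.txt): modified={a.txt, b.txt, c.txt, e.txt, f.txt, g.txt} staged={d.txt}
After op 12 (git add b.txt): modified={a.txt, c.txt, e.txt, f.txt, g.txt} staged={b.txt, d.txt}
After op 13 (modify b.txt): modified={a.txt, b.txt, c.txt, e.txt, f.txt, g.txt} staged={b.txt, d.txt}
After op 14 (git reset a.txt): modified={a.txt, b.txt, c.txt, e.txt, f.txt, g.txt} staged={b.txt, d.txt}
After op 15 (git commit): modified={a.txt, b.txt, c.txt, e.txt, f.txt, g.txt} staged={none}
After op 16 (modify d.txt): modified={a.txt, b.txt, c.txt, d.txt, e.txt, f.txt, g.txt} staged={none}
After op 17 (git add f.txt): modified={a.txt, b.txt, c.txt, d.txt, e.txt, g.txt} staged={f.txt}
After op 18 (git add b.txt): modified={a.txt, c.txt, d.txt, e.txt, g.txt} staged={b.txt, f.txt}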